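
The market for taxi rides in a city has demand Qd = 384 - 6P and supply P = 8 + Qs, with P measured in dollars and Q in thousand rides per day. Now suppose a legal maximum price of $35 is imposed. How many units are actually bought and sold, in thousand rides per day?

Rearranging supply gives Qs = P - 8. In a free market, 384 - 6P = P - 8 gives the equilibrium P* = 56, Q* = 48.
Because the ceiling (35) lies below the market-clearing price, it is binding.
At P = 35: Qd = 384 - 6·35 = 174 and Qs = 35 - 8 = 27.
The quantity actually transacted is the short side, supply: 27.

27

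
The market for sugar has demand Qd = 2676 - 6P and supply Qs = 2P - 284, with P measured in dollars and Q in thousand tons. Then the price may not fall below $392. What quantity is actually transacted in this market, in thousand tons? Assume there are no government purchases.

Equilibrium: 2676 - 6P = 2P - 284, so 2960 = 8P and P* = 370, Q* = 456.
Because the floor (392) lies above the market-clearing price, it is binding.
At P = 392: Qd = 2676 - 6·392 = 324 and Qs = 2·392 - 284 = 500.
The quantity actually transacted is the short side, demand: 324.

324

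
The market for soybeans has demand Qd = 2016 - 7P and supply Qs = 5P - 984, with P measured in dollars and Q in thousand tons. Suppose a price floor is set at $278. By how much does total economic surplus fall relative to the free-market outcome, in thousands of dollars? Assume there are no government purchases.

6585.6

Without the control the market clears where 2016 - 7P = 5P - 984, i.e. P* = 250 and Q* = 266.
The floor of 278 is above the equilibrium price 250, so it binds.
At P = 278: Qd = 2016 - 7·278 = 70 and Qs = 5·278 - 984 = 406.
Quantity traded falls to 70. At Q = 70 the demand price is (2016 - 70)/7 = 278 and the supply price is (984 + 70)/5 = 210.8.
Deadweight loss = ½ · (278 - 210.8) · (266 - 70) = ½ · 67.2 · 196 = 6585.6.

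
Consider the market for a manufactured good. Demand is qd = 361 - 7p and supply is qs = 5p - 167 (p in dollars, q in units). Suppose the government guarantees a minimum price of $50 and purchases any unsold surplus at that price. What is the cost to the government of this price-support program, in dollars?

Without the control the market clears where 361 - 7p = 5p - 167, i.e. p* = 44 and q* = 53.
Because the floor (50) lies above the market-clearing price, it is binding.
At p = 50: qd = 361 - 7·50 = 11 and qs = 5·50 - 167 = 83.
Surplus = qs - qd = 72.
Government expenditure = surplus × support price = 72 × 50 = 3600.

3600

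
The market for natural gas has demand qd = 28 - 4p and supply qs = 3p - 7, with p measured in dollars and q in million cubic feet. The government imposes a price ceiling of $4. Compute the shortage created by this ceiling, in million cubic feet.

Without the control the market clears where 28 - 4p = 3p - 7, i.e. p* = 5 and q* = 8.
The ceiling of 4 is below the equilibrium price 5, so it binds.
At p = 4: qd = 28 - 4·4 = 12 and qs = 3·4 - 7 = 5.
Shortage = qd - qs = 12 - 5 = 7.

7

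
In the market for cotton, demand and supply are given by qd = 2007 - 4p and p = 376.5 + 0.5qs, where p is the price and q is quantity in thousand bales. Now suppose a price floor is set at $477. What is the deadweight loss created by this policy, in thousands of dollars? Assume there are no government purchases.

Rearranging supply gives qs = 2p - 753. Without the control the market clears where 2007 - 4p = 2p - 753, i.e. p* = 460 and q* = 167.
Because the floor (477) lies above the market-clearing price, it is binding.
At p = 477: qd = 2007 - 4·477 = 99 and qs = 2·477 - 753 = 201.
Quantity traded falls to 99. At q = 99 the demand price is (2007 - 99)/4 = 477 and the supply price is (753 + 99)/2 = 426.
Deadweight loss = ½ · (477 - 426) · (167 - 99) = ½ · 51 · 68 = 1734.

1734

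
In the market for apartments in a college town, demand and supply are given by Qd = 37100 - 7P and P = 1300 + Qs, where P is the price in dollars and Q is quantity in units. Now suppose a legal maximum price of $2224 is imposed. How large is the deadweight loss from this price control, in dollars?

3791872

Rearranging supply gives Qs = P - 1300. In a free market, 37100 - 7P = P - 1300 gives the equilibrium P* = 4800, Q* = 3500.
The ceiling of 2224 is below the equilibrium price 4800, so it binds.
At P = 2224: Qd = 37100 - 7·2224 = 21532 and Qs = 2224 - 1300 = 924.
Quantity traded falls to 924. At Q = 924 the demand price is (37100 - 924)/7 = 5168 and the supply price is 1300 + 924 = 2224.
Deadweight loss = ½ · (5168 - 2224) · (3500 - 924) = ½ · 2944 · 2576 = 3791872.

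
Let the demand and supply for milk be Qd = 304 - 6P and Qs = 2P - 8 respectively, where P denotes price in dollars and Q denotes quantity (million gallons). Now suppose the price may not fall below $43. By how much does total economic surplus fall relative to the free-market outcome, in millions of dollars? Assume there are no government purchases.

192

Setting quantity demanded equal to quantity supplied, 304 - 6P = 2P - 8, gives P* = 39 and Q* = 70.
Because the floor (43) lies above the market-clearing price, it is binding.
At P = 43: Qd = 304 - 6·43 = 46 and Qs = 2·43 - 8 = 78.
Quantity traded falls to 46. At Q = 46 the demand price is (304 - 46)/6 = 43 and the supply price is (8 + 46)/2 = 27.
Deadweight loss = ½ · (43 - 27) · (70 - 46) = ½ · 16 · 24 = 192.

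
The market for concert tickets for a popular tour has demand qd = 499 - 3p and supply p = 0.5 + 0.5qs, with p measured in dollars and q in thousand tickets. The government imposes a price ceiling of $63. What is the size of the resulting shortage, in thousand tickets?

185

Rearranging supply gives qs = 2p - 1. Equilibrium: 499 - 3p = 2p - 1, so 500 = 5p and p* = 100, q* = 199.
Because the ceiling (63) lies below the market-clearing price, it is binding.
At p = 63: qd = 499 - 3·63 = 310 and qs = 2·63 - 1 = 125.
Shortage = qd - qs = 310 - 125 = 185.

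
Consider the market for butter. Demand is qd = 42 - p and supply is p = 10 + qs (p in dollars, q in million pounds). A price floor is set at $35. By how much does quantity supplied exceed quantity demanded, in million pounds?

18

Rearranging supply gives qs = p - 10. Setting quantity demanded equal to quantity supplied, 42 - p = p - 10, gives p* = 26 and q* = 16.
Since 35 > 26, the floor is binding.
At p = 35: qd = 42 - 35 = 7 and qs = 35 - 10 = 25.
Surplus = qs - qd = 25 - 7 = 18.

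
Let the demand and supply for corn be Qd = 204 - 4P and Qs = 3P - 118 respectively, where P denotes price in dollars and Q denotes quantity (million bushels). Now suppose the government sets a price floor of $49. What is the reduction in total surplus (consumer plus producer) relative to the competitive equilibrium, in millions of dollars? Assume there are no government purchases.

Equilibrium: 204 - 4P = 3P - 118, so 322 = 7P and P* = 46, Q* = 20.
The floor of 49 is above the equilibrium price 46, so it binds.
At P = 49: Qd = 204 - 4·49 = 8 and Qs = 3·49 - 118 = 29.
Quantity traded falls to 8. At Q = 8 the demand price is (204 - 8)/4 = 49 and the supply price is (118 + 8)/3 = 42.
Deadweight loss = ½ · (49 - 42) · (20 - 8) = ½ · 7 · 12 = 42.

42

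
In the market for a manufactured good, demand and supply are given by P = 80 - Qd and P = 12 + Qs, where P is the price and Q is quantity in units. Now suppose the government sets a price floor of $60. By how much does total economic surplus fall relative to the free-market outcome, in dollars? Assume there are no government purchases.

196

Rearranging demand gives Qd = 80 - P; rearranging supply gives Qs = P - 12. Without the control the market clears where 80 - P = P - 12, i.e. P* = 46 and Q* = 34.
Since 60 > 46, the floor is binding.
At P = 60: Qd = 80 - 60 = 20 and Qs = 60 - 12 = 48.
Quantity traded falls to 20. At Q = 20 the demand price is 80 - 20 = 60 and the supply price is 12 + 20 = 32.
Deadweight loss = ½ · (60 - 32) · (34 - 20) = ½ · 28 · 14 = 196.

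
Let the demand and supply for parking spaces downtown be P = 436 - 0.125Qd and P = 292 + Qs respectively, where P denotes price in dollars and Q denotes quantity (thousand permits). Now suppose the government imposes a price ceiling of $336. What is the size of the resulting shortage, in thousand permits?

Rearranging demand gives Qd = 3488 - 8P; rearranging supply gives Qs = P - 292. Without the control the market clears where 3488 - 8P = P - 292, i.e. P* = 420 and Q* = 128.
Because the ceiling (336) lies below the market-clearing price, it is binding.
At P = 336: Qd = 3488 - 8·336 = 800 and Qs = 336 - 292 = 44.
Shortage = Qd - Qs = 800 - 44 = 756.

756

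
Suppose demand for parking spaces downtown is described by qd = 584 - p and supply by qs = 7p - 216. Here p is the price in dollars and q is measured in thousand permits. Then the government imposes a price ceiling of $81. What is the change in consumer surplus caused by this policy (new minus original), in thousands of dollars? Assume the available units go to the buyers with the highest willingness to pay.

Without the control the market clears where 584 - p = 7p - 216, i.e. p* = 100 and q* = 484.
The ceiling of 81 is below the equilibrium price 100, so it binds.
At p = 81: qd = 584 - 81 = 503 and qs = 7·81 - 216 = 351.
Consumer surplus without the control is ½ · (584 - 100) · 484 = 117128.
With the ceiling, 351 units are sold at 81 (assume they go to the highest-value buyers). The demand price at q = 351 is 233, so CS = ½ · [(584 - 81) + (233 - 81)] · 351 = 114952.5.
Change in consumer surplus = 114952.5 - 117128 = -2175.5.

-2175.5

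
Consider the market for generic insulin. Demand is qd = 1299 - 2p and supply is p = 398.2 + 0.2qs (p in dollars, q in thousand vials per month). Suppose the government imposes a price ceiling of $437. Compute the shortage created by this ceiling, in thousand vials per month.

Rearranging supply gives qs = 5p - 1991. In a free market, 1299 - 2p = 5p - 1991 gives the equilibrium p* = 470, q* = 359.
The ceiling of 437 is below the equilibrium price 470, so it binds.
At p = 437: qd = 1299 - 2·437 = 425 and qs = 5·437 - 1991 = 194.
Shortage = qd - qs = 425 - 194 = 231.

231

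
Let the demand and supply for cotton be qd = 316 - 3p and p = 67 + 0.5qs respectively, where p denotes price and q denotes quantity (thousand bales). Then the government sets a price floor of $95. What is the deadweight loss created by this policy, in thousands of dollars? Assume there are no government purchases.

93.75

Rearranging supply gives qs = 2p - 134. Setting quantity demanded equal to quantity supplied, 316 - 3p = 2p - 134, gives p* = 90 and q* = 46.
Since 95 > 90, the floor is binding.
At p = 95: qd = 316 - 3·95 = 31 and qs = 2·95 - 134 = 56.
Quantity traded falls to 31. At q = 31 the demand price is (316 - 31)/3 = 95 and the supply price is (134 + 31)/2 = 82.5.
Deadweight loss = ½ · (95 - 82.5) · (46 - 31) = ½ · 12.5 · 15 = 93.75.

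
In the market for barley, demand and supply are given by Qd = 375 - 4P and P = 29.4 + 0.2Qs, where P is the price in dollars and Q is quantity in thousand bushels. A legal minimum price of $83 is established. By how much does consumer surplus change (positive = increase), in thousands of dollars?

-2325

Rearranging supply gives Qs = 5P - 147. Equilibrium: 375 - 4P = 5P - 147, so 522 = 9P and P* = 58, Q* = 143.
Because the floor (83) lies above the market-clearing price, it is binding.
At P = 83: Qd = 375 - 4·83 = 43 and Qs = 5·83 - 147 = 268.
Consumer surplus without the control is ½ · (93.75 - 58) · 143 = 2556.125.
With the floor, consumers buy 43 units at 83, so CS = ½ · (93.75 - 83) · 43 = 231.125.
Change in consumer surplus = 231.125 - 2556.125 = -2325.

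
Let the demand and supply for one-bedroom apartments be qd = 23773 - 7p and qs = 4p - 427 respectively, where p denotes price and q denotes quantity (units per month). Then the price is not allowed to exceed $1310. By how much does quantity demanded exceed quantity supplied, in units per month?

9790

In a free market, 23773 - 7p = 4p - 427 gives the equilibrium p* = 2200, q* = 8373.
Since 1310 < 2200, the ceiling is binding.
At p = 1310: qd = 23773 - 7·1310 = 14603 and qs = 4·1310 - 427 = 4813.
Shortage = qd - qs = 14603 - 4813 = 9790.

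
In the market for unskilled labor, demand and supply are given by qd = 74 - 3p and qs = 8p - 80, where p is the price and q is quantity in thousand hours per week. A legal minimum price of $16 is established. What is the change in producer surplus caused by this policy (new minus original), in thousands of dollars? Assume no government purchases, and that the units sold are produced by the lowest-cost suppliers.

49.75

Equilibrium: 74 - 3p = 8p - 80, so 154 = 11p and p* = 14, q* = 32.
Because the floor (16) lies above the market-clearing price, it is binding.
At p = 16: qd = 74 - 3·16 = 26 and qs = 8·16 - 80 = 48.
Producer surplus without the control is ½ · (14 - 10) · 32 = 64.
With the floor, 26 units are sold at 16. The supply price at q = 26 is 13.25, so PS = ½ · [(16 - 10) + (16 - 13.25)] · 26 = 113.75.
Change in producer surplus = 113.75 - 64 = 49.75.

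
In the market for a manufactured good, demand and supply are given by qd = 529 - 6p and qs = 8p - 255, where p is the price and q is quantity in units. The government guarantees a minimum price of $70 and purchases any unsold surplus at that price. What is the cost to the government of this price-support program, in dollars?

Equilibrium: 529 - 6p = 8p - 255, so 784 = 14p and p* = 56, q* = 193.
Because the floor (70) lies above the market-clearing price, it is binding.
At p = 70: qd = 529 - 6·70 = 109 and qs = 8·70 - 255 = 305.
Surplus = qs - qd = 196.
Government expenditure = surplus × support price = 196 × 70 = 13720.

13720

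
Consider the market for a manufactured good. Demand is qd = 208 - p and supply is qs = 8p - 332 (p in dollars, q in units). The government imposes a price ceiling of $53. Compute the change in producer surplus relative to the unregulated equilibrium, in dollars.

-840

In a free market, 208 - p = 8p - 332 gives the equilibrium p* = 60, q* = 148.
The ceiling of 53 is below the equilibrium price 60, so it binds.
At p = 53: qd = 208 - 53 = 155 and qs = 8·53 - 332 = 92.
Producer surplus without the control is ½ · (60 - 41.5) · 148 = 1369.
With the ceiling, producers sell 92 units at 53, so PS = ½ · (53 - 41.5) · 92 = 529.
Change in producer surplus = 529 - 1369 = -840.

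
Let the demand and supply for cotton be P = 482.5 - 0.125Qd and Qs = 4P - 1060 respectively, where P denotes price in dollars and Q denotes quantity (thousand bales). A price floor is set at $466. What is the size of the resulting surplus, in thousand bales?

672

Rearranging demand gives Qd = 3860 - 8P. Setting quantity demanded equal to quantity supplied, 3860 - 8P = 4P - 1060, gives P* = 410 and Q* = 580.
Because the floor (466) lies above the market-clearing price, it is binding.
At P = 466: Qd = 3860 - 8·466 = 132 and Qs = 4·466 - 1060 = 804.
Surplus = Qs - Qd = 804 - 132 = 672.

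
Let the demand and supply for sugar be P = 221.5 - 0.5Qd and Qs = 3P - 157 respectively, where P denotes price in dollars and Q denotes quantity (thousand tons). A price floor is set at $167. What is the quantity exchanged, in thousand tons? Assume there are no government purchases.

109

Rearranging demand gives Qd = 443 - 2P. Equilibrium: 443 - 2P = 3P - 157, so 600 = 5P and P* = 120, Q* = 203.
The floor of 167 is above the equilibrium price 120, so it binds.
At P = 167: Qd = 443 - 2·167 = 109 and Qs = 3·167 - 157 = 344.
The quantity actually transacted is the short side, demand: 109.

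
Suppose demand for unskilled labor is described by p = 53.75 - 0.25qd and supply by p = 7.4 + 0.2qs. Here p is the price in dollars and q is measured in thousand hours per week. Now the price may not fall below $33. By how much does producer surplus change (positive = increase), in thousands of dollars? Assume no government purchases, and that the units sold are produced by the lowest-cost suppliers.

Rearranging demand gives qd = 215 - 4p; rearranging supply gives qs = 5p - 37. In a free market, 215 - 4p = 5p - 37 gives the equilibrium p* = 28, q* = 103.
Because the floor (33) lies above the market-clearing price, it is binding.
At p = 33: qd = 215 - 4·33 = 83 and qs = 5·33 - 37 = 128.
Producer surplus without the control is ½ · (28 - 7.4) · 103 = 1060.9.
With the floor, 83 units are sold at 33. The supply price at q = 83 is 24, so PS = ½ · [(33 - 7.4) + (33 - 24)] · 83 = 1435.9.
Change in producer surplus = 1435.9 - 1060.9 = 375.

375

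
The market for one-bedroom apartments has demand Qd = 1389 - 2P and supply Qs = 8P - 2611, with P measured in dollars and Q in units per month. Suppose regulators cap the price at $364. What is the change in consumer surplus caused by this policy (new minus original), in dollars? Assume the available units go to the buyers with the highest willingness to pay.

Equilibrium: 1389 - 2P = 8P - 2611, so 4000 = 10P and P* = 400, Q* = 589.
The ceiling of 364 is below the equilibrium price 400, so it binds.
At P = 364: Qd = 1389 - 2·364 = 661 and Qs = 8·364 - 2611 = 301.
Consumer surplus without the control is ½ · (694.5 - 400) · 589 = 86730.25.
With the ceiling, 301 units are sold at 364 (assume they go to the highest-value buyers). The demand price at Q = 301 is 544, so CS = ½ · [(694.5 - 364) + (544 - 364)] · 301 = 76830.25.
Change in consumer surplus = 76830.25 - 86730.25 = -9900.

-9900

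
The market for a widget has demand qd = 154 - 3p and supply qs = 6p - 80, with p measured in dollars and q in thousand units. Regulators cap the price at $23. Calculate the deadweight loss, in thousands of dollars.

Without the control the market clears where 154 - 3p = 6p - 80, i.e. p* = 26 and q* = 76.
Since 23 < 26, the ceiling is binding.
At p = 23: qd = 154 - 3·23 = 85 and qs = 6·23 - 80 = 58.
Quantity traded falls to 58. At q = 58 the demand price is (154 - 58)/3 = 32 and the supply price is (80 + 58)/6 = 23.
Deadweight loss = ½ · (32 - 23) · (76 - 58) = ½ · 9 · 18 = 81.

81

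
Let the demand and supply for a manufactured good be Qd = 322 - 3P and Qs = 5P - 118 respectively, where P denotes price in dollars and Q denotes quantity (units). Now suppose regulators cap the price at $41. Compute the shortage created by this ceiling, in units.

112

Setting quantity demanded equal to quantity supplied, 322 - 3P = 5P - 118, gives P* = 55 and Q* = 157.
Since 41 < 55, the ceiling is binding.
At P = 41: Qd = 322 - 3·41 = 199 and Qs = 5·41 - 118 = 87.
Shortage = Qd - Qs = 199 - 87 = 112.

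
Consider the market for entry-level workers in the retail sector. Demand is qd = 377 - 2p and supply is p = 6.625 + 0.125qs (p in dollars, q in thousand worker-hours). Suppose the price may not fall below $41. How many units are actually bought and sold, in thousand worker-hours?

291

Rearranging supply gives qs = 8p - 53. In a free market, 377 - 2p = 8p - 53 gives the equilibrium p* = 43, q* = 291.
Since 41 is below p* = 43, the floor does not bind and the free-market outcome prevails.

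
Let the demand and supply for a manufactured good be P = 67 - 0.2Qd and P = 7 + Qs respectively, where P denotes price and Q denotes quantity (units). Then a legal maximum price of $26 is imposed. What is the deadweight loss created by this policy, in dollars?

Rearranging demand gives Qd = 335 - 5P; rearranging supply gives Qs = P - 7. Setting quantity demanded equal to quantity supplied, 335 - 5P = P - 7, gives P* = 57 and Q* = 50.
Since 26 < 57, the ceiling is binding.
At P = 26: Qd = 335 - 5·26 = 205 and Qs = 26 - 7 = 19.
Quantity traded falls to 19. At Q = 19 the demand price is (335 - 19)/5 = 63.2 and the supply price is 7 + 19 = 26.
Deadweight loss = ½ · (63.2 - 26) · (50 - 19) = ½ · 37.2 · 31 = 576.6.

576.6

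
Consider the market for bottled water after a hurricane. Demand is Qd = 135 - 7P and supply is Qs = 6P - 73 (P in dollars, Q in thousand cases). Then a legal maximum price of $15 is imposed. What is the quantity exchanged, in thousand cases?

Setting quantity demanded equal to quantity supplied, 135 - 7P = 6P - 73, gives P* = 16 and Q* = 23.
The ceiling of 15 is below the equilibrium price 16, so it binds.
At P = 15: Qd = 135 - 7·15 = 30 and Qs = 6·15 - 73 = 17.
The quantity actually transacted is the short side, supply: 17.

17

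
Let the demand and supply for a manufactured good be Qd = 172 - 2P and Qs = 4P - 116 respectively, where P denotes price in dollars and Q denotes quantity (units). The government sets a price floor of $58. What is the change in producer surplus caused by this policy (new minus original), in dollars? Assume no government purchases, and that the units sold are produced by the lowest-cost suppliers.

Without the control the market clears where 172 - 2P = 4P - 116, i.e. P* = 48 and Q* = 76.
Since 58 > 48, the floor is binding.
At P = 58: Qd = 172 - 2·58 = 56 and Qs = 4·58 - 116 = 116.
Producer surplus without the control is ½ · (48 - 29) · 76 = 722.
With the floor, 56 units are sold at 58. The supply price at Q = 56 is 43, so PS = ½ · [(58 - 29) + (58 - 43)] · 56 = 1232.
Change in producer surplus = 1232 - 722 = 510.

510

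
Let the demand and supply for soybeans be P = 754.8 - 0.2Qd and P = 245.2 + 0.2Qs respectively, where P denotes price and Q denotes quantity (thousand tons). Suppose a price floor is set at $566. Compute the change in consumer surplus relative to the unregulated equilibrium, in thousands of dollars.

Rearranging demand gives Qd = 3774 - 5P; rearranging supply gives Qs = 5P - 1226. Setting quantity demanded equal to quantity supplied, 3774 - 5P = 5P - 1226, gives P* = 500 and Q* = 1274.
Because the floor (566) lies above the market-clearing price, it is binding.
At P = 566: Qd = 3774 - 5·566 = 944 and Qs = 5·566 - 1226 = 1604.
Consumer surplus without the control is ½ · (754.8 - 500) · 1274 = 162307.6.
With the floor, consumers buy 944 units at 566, so CS = ½ · (754.8 - 566) · 944 = 89113.6.
Change in consumer surplus = 89113.6 - 162307.6 = -73194.

-73194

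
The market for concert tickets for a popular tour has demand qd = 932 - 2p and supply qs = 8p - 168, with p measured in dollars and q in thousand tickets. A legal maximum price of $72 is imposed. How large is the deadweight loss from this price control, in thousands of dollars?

28880

Setting quantity demanded equal to quantity supplied, 932 - 2p = 8p - 168, gives p* = 110 and q* = 712.
The ceiling of 72 is below the equilibrium price 110, so it binds.
At p = 72: qd = 932 - 2·72 = 788 and qs = 8·72 - 168 = 408.
Quantity traded falls to 408. At q = 408 the demand price is (932 - 408)/2 = 262 and the supply price is (168 + 408)/8 = 72.
Deadweight loss = ½ · (262 - 72) · (712 - 408) = ½ · 190 · 304 = 28880.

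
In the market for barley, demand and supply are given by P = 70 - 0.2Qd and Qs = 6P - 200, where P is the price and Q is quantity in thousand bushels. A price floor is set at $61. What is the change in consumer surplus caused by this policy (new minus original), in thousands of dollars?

-797.5

Rearranging demand gives Qd = 350 - 5P. Setting quantity demanded equal to quantity supplied, 350 - 5P = 6P - 200, gives P* = 50 and Q* = 100.
Since 61 > 50, the floor is binding.
At P = 61: Qd = 350 - 5·61 = 45 and Qs = 6·61 - 200 = 166.
Consumer surplus without the control is ½ · (70 - 50) · 100 = 1000.
With the floor, consumers buy 45 units at 61, so CS = ½ · (70 - 61) · 45 = 202.5.
Change in consumer surplus = 202.5 - 1000 = -797.5.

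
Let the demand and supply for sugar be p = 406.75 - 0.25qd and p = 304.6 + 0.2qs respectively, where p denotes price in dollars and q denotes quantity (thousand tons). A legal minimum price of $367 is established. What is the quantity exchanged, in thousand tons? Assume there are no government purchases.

Rearranging demand gives qd = 1627 - 4p; rearranging supply gives qs = 5p - 1523. Equilibrium: 1627 - 4p = 5p - 1523, so 3150 = 9p and p* = 350, q* = 227.
Since 367 > 350, the floor is binding.
At p = 367: qd = 1627 - 4·367 = 159 and qs = 5·367 - 1523 = 312.
The quantity actually transacted is the short side, demand: 159.

159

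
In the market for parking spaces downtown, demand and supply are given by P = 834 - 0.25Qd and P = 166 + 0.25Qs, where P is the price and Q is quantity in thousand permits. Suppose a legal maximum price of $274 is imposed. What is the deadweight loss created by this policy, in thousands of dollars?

Rearranging demand gives Qd = 3336 - 4P; rearranging supply gives Qs = 4P - 664. Setting quantity demanded equal to quantity supplied, 3336 - 4P = 4P - 664, gives P* = 500 and Q* = 1336.
Because the ceiling (274) lies below the market-clearing price, it is binding.
At P = 274: Qd = 3336 - 4·274 = 2240 and Qs = 4·274 - 664 = 432.
Quantity traded falls to 432. At Q = 432 the demand price is (3336 - 432)/4 = 726 and the supply price is (664 + 432)/4 = 274.
Deadweight loss = ½ · (726 - 274) · (1336 - 432) = ½ · 452 · 904 = 204304.

204304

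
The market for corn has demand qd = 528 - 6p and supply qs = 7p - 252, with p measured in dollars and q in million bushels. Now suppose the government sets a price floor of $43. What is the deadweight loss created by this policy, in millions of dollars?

0

Equilibrium: 528 - 6p = 7p - 252, so 780 = 13p and p* = 60, q* = 168.
Since 43 is below p* = 60, the floor does not bind and the free-market outcome prevails.
Since the control does not bind, no trades are prevented and deadweight loss is zero.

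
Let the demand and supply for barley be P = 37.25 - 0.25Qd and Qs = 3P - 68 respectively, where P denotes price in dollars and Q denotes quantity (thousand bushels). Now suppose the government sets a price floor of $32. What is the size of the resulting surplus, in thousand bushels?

Rearranging demand gives Qd = 149 - 4P. Setting quantity demanded equal to quantity supplied, 149 - 4P = 3P - 68, gives P* = 31 and Q* = 25.
The floor of 32 is above the equilibrium price 31, so it binds.
At P = 32: Qd = 149 - 4·32 = 21 and Qs = 3·32 - 68 = 28.
Surplus = Qs - Qd = 28 - 21 = 7.

7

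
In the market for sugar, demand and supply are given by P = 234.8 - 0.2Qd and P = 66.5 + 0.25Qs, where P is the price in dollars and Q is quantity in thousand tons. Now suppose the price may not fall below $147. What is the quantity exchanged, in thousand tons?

374

Rearranging demand gives Qd = 1174 - 5P; rearranging supply gives Qs = 4P - 266. Equilibrium: 1174 - 5P = 4P - 266, so 1440 = 9P and P* = 160, Q* = 374.
Since 147 is below P* = 160, the floor does not bind and the free-market outcome prevails.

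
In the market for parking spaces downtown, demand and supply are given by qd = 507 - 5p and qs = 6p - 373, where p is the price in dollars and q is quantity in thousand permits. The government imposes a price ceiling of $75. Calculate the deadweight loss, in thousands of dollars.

165

Setting quantity demanded equal to quantity supplied, 507 - 5p = 6p - 373, gives p* = 80 and q* = 107.
Because the ceiling (75) lies below the market-clearing price, it is binding.
At p = 75: qd = 507 - 5·75 = 132 and qs = 6·75 - 373 = 77.
Quantity traded falls to 77. At q = 77 the demand price is (507 - 77)/5 = 86 and the supply price is (373 + 77)/6 = 75.
Deadweight loss = ½ · (86 - 75) · (107 - 77) = ½ · 11 · 30 = 165.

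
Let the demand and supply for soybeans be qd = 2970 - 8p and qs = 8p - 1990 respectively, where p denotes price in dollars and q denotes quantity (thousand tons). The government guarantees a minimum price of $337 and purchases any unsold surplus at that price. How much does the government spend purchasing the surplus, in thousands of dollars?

145584

Setting quantity demanded equal to quantity supplied, 2970 - 8p = 8p - 1990, gives p* = 310 and q* = 490.
Since 337 > 310, the floor is binding.
At p = 337: qd = 2970 - 8·337 = 274 and qs = 8·337 - 1990 = 706.
Surplus = qs - qd = 432.
Government expenditure = surplus × support price = 432 × 337 = 145584.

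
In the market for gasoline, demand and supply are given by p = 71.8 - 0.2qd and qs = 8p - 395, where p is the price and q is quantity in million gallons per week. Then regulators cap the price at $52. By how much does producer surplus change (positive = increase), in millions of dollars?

-270

Rearranging demand gives qd = 359 - 5p. In a free market, 359 - 5p = 8p - 395 gives the equilibrium p* = 58, q* = 69.
Since 52 < 58, the ceiling is binding.
At p = 52: qd = 359 - 5·52 = 99 and qs = 8·52 - 395 = 21.
Producer surplus without the control is ½ · (58 - 49.375) · 69 = 297.5625.
With the ceiling, producers sell 21 units at 52, so PS = ½ · (52 - 49.375) · 21 = 27.5625.
Change in producer surplus = 27.5625 - 297.5625 = -270.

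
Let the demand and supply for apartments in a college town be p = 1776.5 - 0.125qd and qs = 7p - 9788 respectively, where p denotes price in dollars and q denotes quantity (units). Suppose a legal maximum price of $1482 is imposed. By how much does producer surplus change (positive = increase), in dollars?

-117882

Rearranging demand gives qd = 14212 - 8p. Without the control the market clears where 14212 - 8p = 7p - 9788, i.e. p* = 1600 and q* = 1412.
Since 1482 < 1600, the ceiling is binding.
At p = 1482: qd = 14212 - 8·1482 = 2356 and qs = 7·1482 - 9788 = 586.
Producer surplus without the control is ½ · (1600 - 9788/7) · 1412 = 996872/7.
With the ceiling, producers sell 586 units at 1482, so PS = ½ · (1482 - 9788/7) · 586 = 171698/7.
Change in producer surplus = 171698/7 - 996872/7 = -117882.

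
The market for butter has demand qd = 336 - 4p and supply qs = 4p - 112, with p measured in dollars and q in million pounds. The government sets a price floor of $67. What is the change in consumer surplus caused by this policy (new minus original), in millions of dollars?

-990

Equilibrium: 336 - 4p = 4p - 112, so 448 = 8p and p* = 56, q* = 112.
The floor of 67 is above the equilibrium price 56, so it binds.
At p = 67: qd = 336 - 4·67 = 68 and qs = 4·67 - 112 = 156.
Consumer surplus without the control is ½ · (84 - 56) · 112 = 1568.
With the floor, consumers buy 68 units at 67, so CS = ½ · (84 - 67) · 68 = 578.
Change in consumer surplus = 578 - 1568 = -990.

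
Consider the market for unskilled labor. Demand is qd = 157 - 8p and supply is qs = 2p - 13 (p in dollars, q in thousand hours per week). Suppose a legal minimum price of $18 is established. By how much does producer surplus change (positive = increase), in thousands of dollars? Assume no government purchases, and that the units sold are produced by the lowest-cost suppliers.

Without the control the market clears where 157 - 8p = 2p - 13, i.e. p* = 17 and q* = 21.
Since 18 > 17, the floor is binding.
At p = 18: qd = 157 - 8·18 = 13 and qs = 2·18 - 13 = 23.
Producer surplus without the control is ½ · (17 - 6.5) · 21 = 110.25.
With the floor, 13 units are sold at 18. The supply price at q = 13 is 13, so PS = ½ · [(18 - 6.5) + (18 - 13)] · 13 = 107.25.
Change in producer surplus = 107.25 - 110.25 = -3.

-3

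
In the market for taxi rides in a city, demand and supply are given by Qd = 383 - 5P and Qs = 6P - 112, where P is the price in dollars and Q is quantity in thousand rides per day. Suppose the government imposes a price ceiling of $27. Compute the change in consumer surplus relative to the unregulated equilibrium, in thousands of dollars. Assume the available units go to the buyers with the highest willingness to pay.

In a free market, 383 - 5P = 6P - 112 gives the equilibrium P* = 45, Q* = 158.
The ceiling of 27 is below the equilibrium price 45, so it binds.
At P = 27: Qd = 383 - 5·27 = 248 and Qs = 6·27 - 112 = 50.
Consumer surplus without the control is ½ · (76.6 - 45) · 158 = 2496.4.
With the ceiling, 50 units are sold at 27 (assume they go to the highest-value buyers). The demand price at Q = 50 is 66.6, so CS = ½ · [(76.6 - 27) + (66.6 - 27)] · 50 = 2230.
Change in consumer surplus = 2230 - 2496.4 = -266.4.

-266.4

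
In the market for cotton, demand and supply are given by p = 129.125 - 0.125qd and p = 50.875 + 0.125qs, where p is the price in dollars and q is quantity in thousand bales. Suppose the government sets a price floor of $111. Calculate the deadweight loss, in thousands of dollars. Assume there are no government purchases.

3528

Rearranging demand gives qd = 1033 - 8p; rearranging supply gives qs = 8p - 407. In a free market, 1033 - 8p = 8p - 407 gives the equilibrium p* = 90, q* = 313.
Because the floor (111) lies above the market-clearing price, it is binding.
At p = 111: qd = 1033 - 8·111 = 145 and qs = 8·111 - 407 = 481.
Quantity traded falls to 145. At q = 145 the demand price is (1033 - 145)/8 = 111 and the supply price is (407 + 145)/8 = 69.
Deadweight loss = ½ · (111 - 69) · (313 - 145) = ½ · 42 · 168 = 3528.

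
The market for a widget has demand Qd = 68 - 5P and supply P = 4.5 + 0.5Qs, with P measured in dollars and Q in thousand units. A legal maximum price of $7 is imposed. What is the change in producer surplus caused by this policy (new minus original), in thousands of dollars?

-36

Rearranging supply gives Qs = 2P - 9. Equilibrium: 68 - 5P = 2P - 9, so 77 = 7P and P* = 11, Q* = 13.
Since 7 < 11, the ceiling is binding.
At P = 7: Qd = 68 - 5·7 = 33 and Qs = 2·7 - 9 = 5.
Producer surplus without the control is ½ · (11 - 4.5) · 13 = 42.25.
With the ceiling, producers sell 5 units at 7, so PS = ½ · (7 - 4.5) · 5 = 6.25.
Change in producer surplus = 6.25 - 42.25 = -36.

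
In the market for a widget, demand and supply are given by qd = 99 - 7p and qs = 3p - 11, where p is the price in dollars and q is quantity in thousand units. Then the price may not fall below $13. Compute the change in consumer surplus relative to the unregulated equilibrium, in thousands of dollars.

Equilibrium: 99 - 7p = 3p - 11, so 110 = 10p and p* = 11, q* = 22.
Because the floor (13) lies above the market-clearing price, it is binding.
At p = 13: qd = 99 - 7·13 = 8 and qs = 3·13 - 11 = 28.
Consumer surplus without the control is ½ · (99/7 - 11) · 22 = 242/7.
With the floor, consumers buy 8 units at 13, so CS = ½ · (99/7 - 13) · 8 = 32/7.
Change in consumer surplus = 32/7 - 242/7 = -30.

-30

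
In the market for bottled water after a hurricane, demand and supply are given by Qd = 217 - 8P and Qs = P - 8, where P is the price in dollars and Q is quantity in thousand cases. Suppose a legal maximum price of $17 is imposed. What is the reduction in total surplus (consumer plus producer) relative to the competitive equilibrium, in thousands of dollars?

36

In a free market, 217 - 8P = P - 8 gives the equilibrium P* = 25, Q* = 17.
The ceiling of 17 is below the equilibrium price 25, so it binds.
At P = 17: Qd = 217 - 8·17 = 81 and Qs = 17 - 8 = 9.
Quantity traded falls to 9. At Q = 9 the demand price is (217 - 9)/8 = 26 and the supply price is 8 + 9 = 17.
Deadweight loss = ½ · (26 - 17) · (17 - 9) = ½ · 9 · 8 = 36.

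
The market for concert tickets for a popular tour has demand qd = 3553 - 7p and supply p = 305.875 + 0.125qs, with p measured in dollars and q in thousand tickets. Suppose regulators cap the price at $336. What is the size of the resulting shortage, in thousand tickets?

960

Rearranging supply gives qs = 8p - 2447. Setting quantity demanded equal to quantity supplied, 3553 - 7p = 8p - 2447, gives p* = 400 and q* = 753.
The ceiling of 336 is below the equilibrium price 400, so it binds.
At p = 336: qd = 3553 - 7·336 = 1201 and qs = 8·336 - 2447 = 241.
Shortage = qd - qs = 1201 - 241 = 960.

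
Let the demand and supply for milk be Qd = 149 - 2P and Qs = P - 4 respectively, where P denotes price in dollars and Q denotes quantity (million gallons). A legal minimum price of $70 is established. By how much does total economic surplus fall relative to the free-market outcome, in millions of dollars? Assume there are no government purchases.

1083

In a free market, 149 - 2P = P - 4 gives the equilibrium P* = 51, Q* = 47.
Because the floor (70) lies above the market-clearing price, it is binding.
At P = 70: Qd = 149 - 2·70 = 9 and Qs = 70 - 4 = 66.
Quantity traded falls to 9. At Q = 9 the demand price is (149 - 9)/2 = 70 and the supply price is 4 + 9 = 13.
Deadweight loss = ½ · (70 - 13) · (47 - 9) = ½ · 57 · 38 = 1083.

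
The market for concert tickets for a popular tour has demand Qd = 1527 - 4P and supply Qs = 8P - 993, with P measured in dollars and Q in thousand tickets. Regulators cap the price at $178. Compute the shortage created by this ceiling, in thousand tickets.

Without the control the market clears where 1527 - 4P = 8P - 993, i.e. P* = 210 and Q* = 687.
Because the ceiling (178) lies below the market-clearing price, it is binding.
At P = 178: Qd = 1527 - 4·178 = 815 and Qs = 8·178 - 993 = 431.
Shortage = Qd - Qs = 815 - 431 = 384.

384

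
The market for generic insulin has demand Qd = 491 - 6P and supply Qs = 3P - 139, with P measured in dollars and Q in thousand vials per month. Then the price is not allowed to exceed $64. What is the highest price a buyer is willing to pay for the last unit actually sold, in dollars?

73

Without the control the market clears where 491 - 6P = 3P - 139, i.e. P* = 70 and Q* = 71.
Because the ceiling (64) lies below the market-clearing price, it is binding.
At P = 64: Qd = 491 - 6·64 = 107 and Qs = 3·64 - 139 = 53.
Only 53 units reach the market. On the demand curve, the marginal buyer's willingness to pay at Q = 53 is (491 - 53)/6 = 73.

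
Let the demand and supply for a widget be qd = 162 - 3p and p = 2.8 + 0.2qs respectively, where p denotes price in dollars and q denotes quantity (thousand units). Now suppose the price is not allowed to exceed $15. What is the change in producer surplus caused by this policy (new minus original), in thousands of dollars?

-549.5

Rearranging supply gives qs = 5p - 14. Setting quantity demanded equal to quantity supplied, 162 - 3p = 5p - 14, gives p* = 22 and q* = 96.
Since 15 < 22, the ceiling is binding.
At p = 15: qd = 162 - 3·15 = 117 and qs = 5·15 - 14 = 61.
Producer surplus without the control is ½ · (22 - 2.8) · 96 = 921.6.
With the ceiling, producers sell 61 units at 15, so PS = ½ · (15 - 2.8) · 61 = 372.1.
Change in producer surplus = 372.1 - 921.6 = -549.5.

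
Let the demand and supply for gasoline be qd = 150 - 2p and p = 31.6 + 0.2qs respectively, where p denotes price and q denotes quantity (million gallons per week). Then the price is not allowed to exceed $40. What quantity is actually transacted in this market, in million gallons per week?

42

Rearranging supply gives qs = 5p - 158. Equilibrium: 150 - 2p = 5p - 158, so 308 = 7p and p* = 44, q* = 62.
Since 40 < 44, the ceiling is binding.
At p = 40: qd = 150 - 2·40 = 70 and qs = 5·40 - 158 = 42.
The quantity actually transacted is the short side, supply: 42.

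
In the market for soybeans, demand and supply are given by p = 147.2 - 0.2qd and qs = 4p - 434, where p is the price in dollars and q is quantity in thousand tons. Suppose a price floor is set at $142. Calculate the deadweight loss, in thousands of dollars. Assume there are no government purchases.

810

Rearranging demand gives qd = 736 - 5p. In a free market, 736 - 5p = 4p - 434 gives the equilibrium p* = 130, q* = 86.
Since 142 > 130, the floor is binding.
At p = 142: qd = 736 - 5·142 = 26 and qs = 4·142 - 434 = 134.
Quantity traded falls to 26. At q = 26 the demand price is (736 - 26)/5 = 142 and the supply price is (434 + 26)/4 = 115.
Deadweight loss = ½ · (142 - 115) · (86 - 26) = ½ · 27 · 60 = 810.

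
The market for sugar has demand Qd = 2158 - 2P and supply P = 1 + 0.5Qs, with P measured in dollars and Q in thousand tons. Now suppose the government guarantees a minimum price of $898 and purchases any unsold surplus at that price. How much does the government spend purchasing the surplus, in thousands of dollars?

Rearranging supply gives Qs = 2P - 2. Without the control the market clears where 2158 - 2P = 2P - 2, i.e. P* = 540 and Q* = 1078.
Since 898 > 540, the floor is binding.
At P = 898: Qd = 2158 - 2·898 = 362 and Qs = 2·898 - 2 = 1794.
Surplus = Qs - Qd = 1432.
Government expenditure = surplus × support price = 1432 × 898 = 1285936.

1285936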